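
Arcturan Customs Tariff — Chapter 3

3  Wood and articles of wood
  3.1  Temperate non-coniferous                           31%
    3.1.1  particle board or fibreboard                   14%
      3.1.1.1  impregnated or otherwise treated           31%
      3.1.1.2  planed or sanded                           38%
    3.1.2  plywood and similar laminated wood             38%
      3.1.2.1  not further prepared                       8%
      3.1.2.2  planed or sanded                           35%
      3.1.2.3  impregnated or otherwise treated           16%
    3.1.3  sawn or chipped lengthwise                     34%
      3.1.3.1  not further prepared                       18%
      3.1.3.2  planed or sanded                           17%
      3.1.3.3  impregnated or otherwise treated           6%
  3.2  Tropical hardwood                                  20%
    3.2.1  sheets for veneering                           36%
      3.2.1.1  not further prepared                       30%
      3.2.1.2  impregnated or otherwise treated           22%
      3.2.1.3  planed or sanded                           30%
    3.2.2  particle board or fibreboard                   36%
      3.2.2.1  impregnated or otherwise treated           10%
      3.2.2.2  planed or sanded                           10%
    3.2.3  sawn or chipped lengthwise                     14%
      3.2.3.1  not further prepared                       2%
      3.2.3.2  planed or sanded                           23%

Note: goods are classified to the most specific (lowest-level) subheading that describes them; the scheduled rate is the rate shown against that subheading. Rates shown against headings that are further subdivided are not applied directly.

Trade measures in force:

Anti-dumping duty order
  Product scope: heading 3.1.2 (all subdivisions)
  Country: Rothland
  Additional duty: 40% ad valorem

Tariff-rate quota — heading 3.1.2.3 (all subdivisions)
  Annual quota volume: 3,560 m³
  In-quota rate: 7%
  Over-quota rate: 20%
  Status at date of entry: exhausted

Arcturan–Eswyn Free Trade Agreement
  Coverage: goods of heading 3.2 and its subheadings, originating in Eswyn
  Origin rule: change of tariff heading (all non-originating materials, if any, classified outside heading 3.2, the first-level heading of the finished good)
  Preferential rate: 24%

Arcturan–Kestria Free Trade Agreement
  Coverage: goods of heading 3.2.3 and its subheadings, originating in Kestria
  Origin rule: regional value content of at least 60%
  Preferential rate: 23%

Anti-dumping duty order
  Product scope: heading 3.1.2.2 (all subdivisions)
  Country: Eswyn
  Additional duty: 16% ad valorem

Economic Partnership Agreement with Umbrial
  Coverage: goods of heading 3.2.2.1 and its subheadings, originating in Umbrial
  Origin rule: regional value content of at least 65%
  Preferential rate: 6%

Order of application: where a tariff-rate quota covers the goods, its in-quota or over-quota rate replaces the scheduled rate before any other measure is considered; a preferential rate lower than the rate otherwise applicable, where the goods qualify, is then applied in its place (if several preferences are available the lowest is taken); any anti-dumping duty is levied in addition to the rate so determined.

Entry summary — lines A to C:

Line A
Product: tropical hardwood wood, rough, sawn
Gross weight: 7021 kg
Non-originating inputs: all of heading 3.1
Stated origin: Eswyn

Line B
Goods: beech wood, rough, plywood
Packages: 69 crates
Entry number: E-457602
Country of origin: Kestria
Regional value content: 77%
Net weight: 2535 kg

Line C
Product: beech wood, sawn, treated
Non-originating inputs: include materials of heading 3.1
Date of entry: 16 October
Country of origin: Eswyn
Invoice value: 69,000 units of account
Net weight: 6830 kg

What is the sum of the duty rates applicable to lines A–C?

Line A: tropical hardwood → 3.2; sawn → 3.2.3; rough → 3.2.3.1. Scheduled 2%. Eswyn agreement on 3.2: CTH met → 24% available; preference 24% not lower than 2% → no reduction. → 2%.
Line B: beech → 3.1; plywood → 3.1.2; rough → 3.1.2.1. Scheduled 8%. Kestria agreement on 3.2.3: 3.1.2.1 not covered. → 8%.
Line C: beech → 3.1; sawn → 3.1.3; treated → 3.1.3.3. Scheduled 6%. Eswyn agreement on 3.2: 3.1.3.3 not covered. → 6%.
Sum: 2% + 8% + 6% = 16%.

16%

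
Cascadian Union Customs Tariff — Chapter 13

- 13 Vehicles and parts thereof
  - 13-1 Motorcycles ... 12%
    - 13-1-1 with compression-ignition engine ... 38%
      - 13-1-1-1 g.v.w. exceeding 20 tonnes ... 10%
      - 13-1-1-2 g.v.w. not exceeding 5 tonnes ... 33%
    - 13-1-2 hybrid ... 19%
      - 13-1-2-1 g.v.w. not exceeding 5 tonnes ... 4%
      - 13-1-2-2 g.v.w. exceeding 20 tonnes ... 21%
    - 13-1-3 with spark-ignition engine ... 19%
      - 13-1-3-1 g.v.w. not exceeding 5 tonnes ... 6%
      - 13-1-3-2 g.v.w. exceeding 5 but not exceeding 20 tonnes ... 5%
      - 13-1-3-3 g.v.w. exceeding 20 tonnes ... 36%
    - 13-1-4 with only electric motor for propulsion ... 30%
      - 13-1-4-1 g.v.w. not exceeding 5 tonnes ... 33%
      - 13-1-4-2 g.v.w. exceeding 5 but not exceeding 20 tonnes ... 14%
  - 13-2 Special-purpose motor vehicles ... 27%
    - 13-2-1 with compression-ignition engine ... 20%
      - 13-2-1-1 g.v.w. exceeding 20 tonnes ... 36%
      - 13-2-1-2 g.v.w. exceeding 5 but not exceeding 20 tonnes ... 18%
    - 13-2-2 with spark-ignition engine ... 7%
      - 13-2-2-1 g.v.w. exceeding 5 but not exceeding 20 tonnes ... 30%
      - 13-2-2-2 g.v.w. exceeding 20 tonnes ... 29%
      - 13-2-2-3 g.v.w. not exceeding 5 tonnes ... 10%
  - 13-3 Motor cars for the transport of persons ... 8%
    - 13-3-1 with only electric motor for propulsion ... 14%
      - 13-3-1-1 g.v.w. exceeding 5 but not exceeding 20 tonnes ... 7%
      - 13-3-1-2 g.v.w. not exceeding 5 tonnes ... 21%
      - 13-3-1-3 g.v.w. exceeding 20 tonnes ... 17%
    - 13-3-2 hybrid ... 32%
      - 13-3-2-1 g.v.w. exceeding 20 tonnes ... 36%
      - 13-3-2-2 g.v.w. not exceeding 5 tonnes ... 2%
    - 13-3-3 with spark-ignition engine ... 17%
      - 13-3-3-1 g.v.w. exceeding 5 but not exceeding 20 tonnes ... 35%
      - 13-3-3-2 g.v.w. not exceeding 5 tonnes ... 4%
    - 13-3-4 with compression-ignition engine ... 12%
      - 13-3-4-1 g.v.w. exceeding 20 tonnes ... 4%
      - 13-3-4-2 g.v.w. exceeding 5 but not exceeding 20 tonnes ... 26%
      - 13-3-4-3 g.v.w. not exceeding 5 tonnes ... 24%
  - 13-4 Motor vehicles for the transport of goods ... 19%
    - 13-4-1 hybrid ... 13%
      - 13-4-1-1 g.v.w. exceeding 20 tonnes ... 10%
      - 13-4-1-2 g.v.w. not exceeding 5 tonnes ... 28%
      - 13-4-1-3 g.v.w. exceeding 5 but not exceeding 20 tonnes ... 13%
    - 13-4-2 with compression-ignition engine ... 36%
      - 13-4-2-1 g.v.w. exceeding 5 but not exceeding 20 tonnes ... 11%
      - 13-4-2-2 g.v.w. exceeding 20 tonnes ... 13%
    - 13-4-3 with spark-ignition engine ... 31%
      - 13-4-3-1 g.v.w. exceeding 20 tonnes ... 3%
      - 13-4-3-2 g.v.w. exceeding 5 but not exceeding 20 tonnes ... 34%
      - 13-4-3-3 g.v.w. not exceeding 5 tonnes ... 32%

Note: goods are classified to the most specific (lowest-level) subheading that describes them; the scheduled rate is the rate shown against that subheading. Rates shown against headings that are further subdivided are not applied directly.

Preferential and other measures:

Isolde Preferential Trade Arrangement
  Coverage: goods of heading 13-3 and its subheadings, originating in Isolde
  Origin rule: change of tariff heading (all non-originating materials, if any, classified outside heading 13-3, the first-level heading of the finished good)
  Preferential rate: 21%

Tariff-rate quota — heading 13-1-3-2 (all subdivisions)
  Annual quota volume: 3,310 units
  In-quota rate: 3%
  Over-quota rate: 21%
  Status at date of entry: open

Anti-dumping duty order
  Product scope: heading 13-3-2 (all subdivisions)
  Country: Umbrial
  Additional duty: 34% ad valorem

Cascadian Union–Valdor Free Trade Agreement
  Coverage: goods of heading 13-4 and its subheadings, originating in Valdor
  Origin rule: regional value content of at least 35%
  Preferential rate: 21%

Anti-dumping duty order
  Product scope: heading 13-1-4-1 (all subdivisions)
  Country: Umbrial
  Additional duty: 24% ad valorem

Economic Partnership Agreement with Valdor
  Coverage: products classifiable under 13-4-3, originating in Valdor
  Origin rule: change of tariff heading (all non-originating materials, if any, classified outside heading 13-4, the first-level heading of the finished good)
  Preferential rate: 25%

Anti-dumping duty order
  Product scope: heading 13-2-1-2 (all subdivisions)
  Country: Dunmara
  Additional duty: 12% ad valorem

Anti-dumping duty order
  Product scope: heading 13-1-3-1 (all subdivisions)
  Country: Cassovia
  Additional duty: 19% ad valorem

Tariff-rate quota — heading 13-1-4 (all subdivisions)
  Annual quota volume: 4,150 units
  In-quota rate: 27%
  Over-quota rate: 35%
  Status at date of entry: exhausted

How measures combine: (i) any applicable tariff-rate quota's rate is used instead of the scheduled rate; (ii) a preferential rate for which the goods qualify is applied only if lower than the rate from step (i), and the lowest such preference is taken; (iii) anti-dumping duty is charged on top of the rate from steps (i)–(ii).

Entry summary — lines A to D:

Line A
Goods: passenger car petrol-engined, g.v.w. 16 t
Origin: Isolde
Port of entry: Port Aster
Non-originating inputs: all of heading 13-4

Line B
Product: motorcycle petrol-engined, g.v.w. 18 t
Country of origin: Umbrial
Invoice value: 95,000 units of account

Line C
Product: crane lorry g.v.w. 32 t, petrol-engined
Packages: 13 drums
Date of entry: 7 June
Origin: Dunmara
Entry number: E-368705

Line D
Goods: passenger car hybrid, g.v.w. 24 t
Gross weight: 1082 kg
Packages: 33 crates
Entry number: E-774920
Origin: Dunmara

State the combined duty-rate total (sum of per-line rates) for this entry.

89%

Line A: passenger car → 13-3; petrol-engined → 13-3-3; g.v.w. 16 t → 13-3-3-1. Scheduled 35%. Isolde agreement on 13-3: CTH met → 21% available; preferential 21%. → 21%.
Line B: motorcycle → 13-1; petrol-engined → 13-1-3; g.v.w. 18 t → 13-1-3-2. Scheduled 5%. quota on 13-1-3-2 open → in-quota 3%. → 3%.
Line C: crane lorry → 13-2; petrol-engined → 13-2-2; g.v.w. 32 t → 13-2-2-2. Scheduled 29%. No special measure applies. → 29%.
Line D: passenger car → 13-3; hybrid → 13-3-2; g.v.w. 24 t → 13-3-2-1. Scheduled 36%. No special measure applies. → 36%.
Sum: 21% + 3% + 29% + 36% = 89%.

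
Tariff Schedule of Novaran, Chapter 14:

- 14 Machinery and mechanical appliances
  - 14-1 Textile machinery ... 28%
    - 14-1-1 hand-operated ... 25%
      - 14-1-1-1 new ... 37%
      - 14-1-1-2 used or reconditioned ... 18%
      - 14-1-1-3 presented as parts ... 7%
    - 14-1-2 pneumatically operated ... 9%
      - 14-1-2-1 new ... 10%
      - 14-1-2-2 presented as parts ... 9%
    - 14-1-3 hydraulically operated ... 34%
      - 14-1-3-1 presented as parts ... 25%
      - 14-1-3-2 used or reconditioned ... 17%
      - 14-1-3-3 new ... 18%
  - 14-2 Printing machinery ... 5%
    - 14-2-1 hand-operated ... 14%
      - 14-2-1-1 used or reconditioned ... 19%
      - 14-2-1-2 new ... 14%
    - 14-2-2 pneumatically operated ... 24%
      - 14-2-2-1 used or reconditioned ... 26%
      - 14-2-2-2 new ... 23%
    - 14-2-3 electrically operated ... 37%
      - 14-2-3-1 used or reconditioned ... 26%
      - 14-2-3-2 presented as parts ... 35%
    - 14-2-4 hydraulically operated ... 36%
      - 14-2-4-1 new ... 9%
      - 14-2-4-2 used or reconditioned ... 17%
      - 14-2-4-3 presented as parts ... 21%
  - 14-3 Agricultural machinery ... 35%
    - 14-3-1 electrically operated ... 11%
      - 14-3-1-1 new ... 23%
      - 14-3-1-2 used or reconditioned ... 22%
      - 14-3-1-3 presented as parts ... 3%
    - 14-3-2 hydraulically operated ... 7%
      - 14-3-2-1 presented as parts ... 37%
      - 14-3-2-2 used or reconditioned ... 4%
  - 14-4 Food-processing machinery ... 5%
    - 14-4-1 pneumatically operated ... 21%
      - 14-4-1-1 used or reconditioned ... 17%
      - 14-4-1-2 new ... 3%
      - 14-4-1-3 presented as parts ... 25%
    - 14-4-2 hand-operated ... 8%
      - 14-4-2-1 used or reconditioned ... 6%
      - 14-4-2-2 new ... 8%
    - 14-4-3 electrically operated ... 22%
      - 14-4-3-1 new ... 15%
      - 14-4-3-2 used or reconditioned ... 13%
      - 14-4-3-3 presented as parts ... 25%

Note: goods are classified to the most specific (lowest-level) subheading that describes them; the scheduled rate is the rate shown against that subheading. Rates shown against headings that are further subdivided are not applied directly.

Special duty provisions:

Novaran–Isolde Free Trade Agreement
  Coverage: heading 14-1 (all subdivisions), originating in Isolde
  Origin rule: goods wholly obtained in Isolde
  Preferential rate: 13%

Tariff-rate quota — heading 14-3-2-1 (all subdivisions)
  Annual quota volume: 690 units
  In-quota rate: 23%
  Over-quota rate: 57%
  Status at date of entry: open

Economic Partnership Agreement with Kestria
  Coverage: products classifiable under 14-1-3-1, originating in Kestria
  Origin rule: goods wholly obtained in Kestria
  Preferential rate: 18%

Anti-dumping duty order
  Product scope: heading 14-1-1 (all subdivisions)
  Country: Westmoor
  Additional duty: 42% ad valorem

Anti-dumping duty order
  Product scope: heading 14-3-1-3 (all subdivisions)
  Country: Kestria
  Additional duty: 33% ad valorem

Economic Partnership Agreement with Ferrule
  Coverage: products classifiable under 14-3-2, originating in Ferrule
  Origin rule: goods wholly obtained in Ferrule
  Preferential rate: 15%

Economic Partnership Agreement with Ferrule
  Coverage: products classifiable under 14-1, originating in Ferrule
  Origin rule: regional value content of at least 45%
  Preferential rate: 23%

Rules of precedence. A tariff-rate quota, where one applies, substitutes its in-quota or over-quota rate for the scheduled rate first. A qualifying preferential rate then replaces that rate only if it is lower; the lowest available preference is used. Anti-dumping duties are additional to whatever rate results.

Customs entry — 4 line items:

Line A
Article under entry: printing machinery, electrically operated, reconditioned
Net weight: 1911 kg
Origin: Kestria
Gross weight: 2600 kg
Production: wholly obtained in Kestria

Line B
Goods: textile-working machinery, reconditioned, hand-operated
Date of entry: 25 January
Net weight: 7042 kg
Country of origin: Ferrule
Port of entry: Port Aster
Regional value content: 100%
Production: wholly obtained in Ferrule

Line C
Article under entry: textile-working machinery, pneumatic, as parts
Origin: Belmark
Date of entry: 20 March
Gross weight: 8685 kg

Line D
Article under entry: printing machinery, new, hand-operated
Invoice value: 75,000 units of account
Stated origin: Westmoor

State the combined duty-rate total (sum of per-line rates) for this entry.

Line A: printing → 14-2; electrically operated → 14-2-3; reconditioned → 14-2-3-1. Scheduled 26%. Kestria agreement on 14-1-3-1: 14-2-3-1 not covered. → 26%.
Line B: textile-working → 14-1; hand-operated → 14-1-1; reconditioned → 14-1-1-2. Scheduled 18%. Ferrule agreement on 14-3-2: 14-1-1-2 not covered; Ferrule agreement on 14-1: RVC ≥ 45% → 23% available; preference 23% not lower than 18% → no reduction. → 18%.
Line C: textile-working → 14-1; pneumatic → 14-1-2; as parts → 14-1-2-2. Scheduled 9%. No special measure applies. → 9%.
Line D: printing → 14-2; hand-operated → 14-2-1; new → 14-2-1-2. Scheduled 14%. No special measure applies. → 14%.
Sum: 26% + 18% + 9% + 14% = 67%.

67%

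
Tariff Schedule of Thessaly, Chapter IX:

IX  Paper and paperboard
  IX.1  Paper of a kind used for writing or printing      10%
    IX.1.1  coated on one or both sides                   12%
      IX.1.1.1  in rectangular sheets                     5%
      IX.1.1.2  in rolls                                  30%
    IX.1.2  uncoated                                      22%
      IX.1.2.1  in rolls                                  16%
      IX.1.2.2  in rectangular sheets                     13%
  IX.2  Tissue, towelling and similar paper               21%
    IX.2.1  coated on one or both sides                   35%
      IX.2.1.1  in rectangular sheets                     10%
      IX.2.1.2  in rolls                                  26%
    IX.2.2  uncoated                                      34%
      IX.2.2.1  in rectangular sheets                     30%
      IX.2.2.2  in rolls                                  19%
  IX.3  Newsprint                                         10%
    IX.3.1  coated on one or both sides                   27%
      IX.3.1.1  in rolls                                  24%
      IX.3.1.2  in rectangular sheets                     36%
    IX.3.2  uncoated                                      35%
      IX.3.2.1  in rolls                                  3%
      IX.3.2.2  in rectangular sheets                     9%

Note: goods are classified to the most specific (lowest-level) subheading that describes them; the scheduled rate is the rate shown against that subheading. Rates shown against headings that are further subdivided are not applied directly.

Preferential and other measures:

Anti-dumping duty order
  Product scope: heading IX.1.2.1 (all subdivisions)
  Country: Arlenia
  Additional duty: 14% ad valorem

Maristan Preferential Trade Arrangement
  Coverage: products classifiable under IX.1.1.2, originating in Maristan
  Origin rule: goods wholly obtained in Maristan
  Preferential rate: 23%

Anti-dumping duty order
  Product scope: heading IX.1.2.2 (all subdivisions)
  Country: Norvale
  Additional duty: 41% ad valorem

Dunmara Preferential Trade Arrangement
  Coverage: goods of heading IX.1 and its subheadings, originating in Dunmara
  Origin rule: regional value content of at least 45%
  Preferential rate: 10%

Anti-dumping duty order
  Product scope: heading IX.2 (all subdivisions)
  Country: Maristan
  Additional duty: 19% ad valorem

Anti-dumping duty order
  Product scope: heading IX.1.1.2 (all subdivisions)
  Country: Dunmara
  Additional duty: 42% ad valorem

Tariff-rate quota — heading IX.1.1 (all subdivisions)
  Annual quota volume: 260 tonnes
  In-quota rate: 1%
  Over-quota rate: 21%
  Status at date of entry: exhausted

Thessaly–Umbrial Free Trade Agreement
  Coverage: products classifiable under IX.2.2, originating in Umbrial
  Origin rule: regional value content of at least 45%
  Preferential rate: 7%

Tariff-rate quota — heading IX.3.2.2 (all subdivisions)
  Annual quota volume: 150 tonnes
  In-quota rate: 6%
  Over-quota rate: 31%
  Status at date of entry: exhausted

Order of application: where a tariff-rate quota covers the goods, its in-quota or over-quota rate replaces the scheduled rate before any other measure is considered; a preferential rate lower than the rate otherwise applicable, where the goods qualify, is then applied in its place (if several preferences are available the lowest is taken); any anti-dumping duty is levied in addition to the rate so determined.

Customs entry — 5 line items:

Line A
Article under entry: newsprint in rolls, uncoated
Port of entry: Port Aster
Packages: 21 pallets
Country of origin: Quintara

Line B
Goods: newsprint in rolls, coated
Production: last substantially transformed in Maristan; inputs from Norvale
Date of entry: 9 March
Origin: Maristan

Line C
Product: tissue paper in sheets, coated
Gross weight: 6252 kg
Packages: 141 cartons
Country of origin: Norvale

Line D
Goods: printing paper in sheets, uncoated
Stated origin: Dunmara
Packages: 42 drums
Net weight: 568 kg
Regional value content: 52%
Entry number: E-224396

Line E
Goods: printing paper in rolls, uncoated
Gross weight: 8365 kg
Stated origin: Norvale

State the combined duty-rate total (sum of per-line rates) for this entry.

63%

Line A: newsprint → IX.3; uncoated → IX.3.2; in rolls → IX.3.2.1. Scheduled 3%. No special measure applies. → 3%.
Line B: newsprint → IX.3; coated → IX.3.1; in rolls → IX.3.1.1. Scheduled 24%. Maristan agreement on IX.1.1.2: IX.3.1.1 not covered. → 24%.
Line C: tissue paper → IX.2; coated → IX.2.1; in sheets → IX.2.1.1. Scheduled 10%. No special measure applies. → 10%.
Line D: printing paper → IX.1; uncoated → IX.1.2; in sheets → IX.1.2.2. Scheduled 13%. Dunmara agreement on IX.1: RVC ≥ 45% → 10% available; preferential 10%. → 10%.
Line E: printing paper → IX.1; uncoated → IX.1.2; in rolls → IX.1.2.1. Scheduled 16%. No special measure applies. → 16%.
Sum: 3% + 24% + 10% + 10% + 16% = 63%.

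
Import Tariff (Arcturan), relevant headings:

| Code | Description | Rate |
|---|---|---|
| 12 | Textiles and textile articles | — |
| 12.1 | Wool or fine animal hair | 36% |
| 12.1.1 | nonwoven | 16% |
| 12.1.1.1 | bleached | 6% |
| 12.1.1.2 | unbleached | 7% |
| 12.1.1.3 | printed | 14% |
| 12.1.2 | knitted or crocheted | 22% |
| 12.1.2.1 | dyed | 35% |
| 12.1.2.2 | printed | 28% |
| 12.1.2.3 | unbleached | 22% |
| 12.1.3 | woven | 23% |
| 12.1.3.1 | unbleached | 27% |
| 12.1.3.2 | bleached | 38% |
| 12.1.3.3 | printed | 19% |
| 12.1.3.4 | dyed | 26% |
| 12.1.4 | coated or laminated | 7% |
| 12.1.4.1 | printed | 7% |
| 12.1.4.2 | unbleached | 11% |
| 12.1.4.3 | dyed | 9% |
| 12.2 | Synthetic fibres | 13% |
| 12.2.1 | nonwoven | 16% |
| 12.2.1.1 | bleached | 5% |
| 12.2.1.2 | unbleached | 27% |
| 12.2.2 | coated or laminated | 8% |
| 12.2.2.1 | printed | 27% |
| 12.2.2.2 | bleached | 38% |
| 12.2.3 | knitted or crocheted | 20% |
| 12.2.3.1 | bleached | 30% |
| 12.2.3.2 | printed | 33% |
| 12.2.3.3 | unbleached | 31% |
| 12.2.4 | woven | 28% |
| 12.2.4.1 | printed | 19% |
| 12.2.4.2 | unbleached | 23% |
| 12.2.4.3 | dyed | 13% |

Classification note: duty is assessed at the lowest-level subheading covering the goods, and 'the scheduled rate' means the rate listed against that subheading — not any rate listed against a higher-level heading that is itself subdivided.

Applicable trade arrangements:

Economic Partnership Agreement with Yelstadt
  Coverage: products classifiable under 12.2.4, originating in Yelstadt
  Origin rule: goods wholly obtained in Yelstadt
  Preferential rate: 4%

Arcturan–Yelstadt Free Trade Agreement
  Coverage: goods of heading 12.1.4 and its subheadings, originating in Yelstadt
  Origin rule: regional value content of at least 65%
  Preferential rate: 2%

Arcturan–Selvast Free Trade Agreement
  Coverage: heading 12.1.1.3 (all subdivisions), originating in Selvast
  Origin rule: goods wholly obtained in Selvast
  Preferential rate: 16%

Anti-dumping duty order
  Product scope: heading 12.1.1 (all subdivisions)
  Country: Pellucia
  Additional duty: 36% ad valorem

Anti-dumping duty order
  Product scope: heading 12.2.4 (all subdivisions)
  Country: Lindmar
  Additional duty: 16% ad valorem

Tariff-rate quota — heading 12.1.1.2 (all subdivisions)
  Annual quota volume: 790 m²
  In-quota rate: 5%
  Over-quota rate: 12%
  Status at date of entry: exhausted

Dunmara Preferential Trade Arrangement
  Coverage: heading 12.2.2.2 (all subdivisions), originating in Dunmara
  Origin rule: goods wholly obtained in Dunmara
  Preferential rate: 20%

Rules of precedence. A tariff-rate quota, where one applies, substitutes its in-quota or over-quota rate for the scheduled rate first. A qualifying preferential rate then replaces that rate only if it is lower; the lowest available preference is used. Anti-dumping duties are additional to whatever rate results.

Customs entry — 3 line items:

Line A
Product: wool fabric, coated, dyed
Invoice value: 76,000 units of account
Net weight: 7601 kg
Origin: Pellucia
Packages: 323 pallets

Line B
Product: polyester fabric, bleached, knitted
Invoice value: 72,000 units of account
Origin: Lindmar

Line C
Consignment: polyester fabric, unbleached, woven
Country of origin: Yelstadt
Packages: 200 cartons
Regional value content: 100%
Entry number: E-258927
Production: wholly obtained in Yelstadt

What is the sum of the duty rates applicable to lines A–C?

Line A: wool → 12.1; coated → 12.1.4; dyed → 12.1.4.3. Scheduled 9%. No special measure applies. → 9%.
Line B: polyester → 12.2; knitted → 12.2.3; bleached → 12.2.3.1. Scheduled 30%. No special measure applies. → 30%.
Line C: polyester → 12.2; woven → 12.2.4; unbleached → 12.2.4.2. Scheduled 23%. Yelstadt agreement on 12.2.4: wholly obtained → 4% available; Yelstadt agreement on 12.1.4: 12.2.4.2 not covered; preferential 4%. → 4%.
Sum: 9% + 30% + 4% = 43%.

43%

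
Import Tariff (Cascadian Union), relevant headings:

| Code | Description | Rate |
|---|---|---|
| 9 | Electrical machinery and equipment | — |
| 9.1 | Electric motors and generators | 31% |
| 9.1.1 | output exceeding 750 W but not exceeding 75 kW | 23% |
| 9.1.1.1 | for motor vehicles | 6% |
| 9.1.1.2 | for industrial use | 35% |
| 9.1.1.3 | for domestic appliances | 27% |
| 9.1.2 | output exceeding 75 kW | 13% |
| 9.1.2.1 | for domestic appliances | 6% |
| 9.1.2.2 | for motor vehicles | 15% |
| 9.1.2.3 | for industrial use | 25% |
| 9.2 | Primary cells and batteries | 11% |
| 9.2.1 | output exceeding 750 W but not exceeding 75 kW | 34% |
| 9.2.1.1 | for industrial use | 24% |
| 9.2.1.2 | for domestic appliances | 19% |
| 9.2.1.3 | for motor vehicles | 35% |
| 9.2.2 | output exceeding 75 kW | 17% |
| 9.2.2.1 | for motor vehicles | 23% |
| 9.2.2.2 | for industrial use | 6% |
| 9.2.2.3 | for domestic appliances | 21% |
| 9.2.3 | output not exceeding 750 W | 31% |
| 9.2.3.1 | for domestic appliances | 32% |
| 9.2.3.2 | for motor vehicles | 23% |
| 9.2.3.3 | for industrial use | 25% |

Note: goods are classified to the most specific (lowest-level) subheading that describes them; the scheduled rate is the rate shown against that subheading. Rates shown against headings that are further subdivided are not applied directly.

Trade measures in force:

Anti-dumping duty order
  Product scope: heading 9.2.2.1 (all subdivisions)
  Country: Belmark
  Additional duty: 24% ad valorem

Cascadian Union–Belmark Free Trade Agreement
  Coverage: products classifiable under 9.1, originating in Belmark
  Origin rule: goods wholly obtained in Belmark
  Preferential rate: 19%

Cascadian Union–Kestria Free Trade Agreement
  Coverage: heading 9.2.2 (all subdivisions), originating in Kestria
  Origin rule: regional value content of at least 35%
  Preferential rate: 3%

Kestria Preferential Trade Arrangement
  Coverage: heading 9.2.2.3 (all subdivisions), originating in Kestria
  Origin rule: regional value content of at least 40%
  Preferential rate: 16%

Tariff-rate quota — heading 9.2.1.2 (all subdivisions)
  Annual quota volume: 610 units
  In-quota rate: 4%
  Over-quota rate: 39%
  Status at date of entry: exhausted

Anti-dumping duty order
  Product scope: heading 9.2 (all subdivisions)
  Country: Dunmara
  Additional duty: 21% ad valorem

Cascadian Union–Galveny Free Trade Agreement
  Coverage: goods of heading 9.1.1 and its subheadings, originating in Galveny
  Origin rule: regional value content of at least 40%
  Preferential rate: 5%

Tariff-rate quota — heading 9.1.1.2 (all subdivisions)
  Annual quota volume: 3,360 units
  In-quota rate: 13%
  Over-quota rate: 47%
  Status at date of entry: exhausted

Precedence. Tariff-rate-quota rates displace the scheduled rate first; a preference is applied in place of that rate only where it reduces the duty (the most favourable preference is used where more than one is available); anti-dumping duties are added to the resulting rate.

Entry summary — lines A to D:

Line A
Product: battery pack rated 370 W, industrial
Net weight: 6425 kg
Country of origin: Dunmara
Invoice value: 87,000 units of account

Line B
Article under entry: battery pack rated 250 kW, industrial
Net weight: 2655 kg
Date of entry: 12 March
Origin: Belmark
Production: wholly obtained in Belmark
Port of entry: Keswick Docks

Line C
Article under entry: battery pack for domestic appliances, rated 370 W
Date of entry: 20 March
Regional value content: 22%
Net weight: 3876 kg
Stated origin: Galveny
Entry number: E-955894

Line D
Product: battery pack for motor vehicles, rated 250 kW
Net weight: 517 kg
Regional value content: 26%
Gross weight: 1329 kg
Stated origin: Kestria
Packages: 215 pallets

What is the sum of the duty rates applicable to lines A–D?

Line A: battery pack → 9.2; rated 370 W → 9.2.3; industrial → 9.2.3.3. Scheduled 25%. anti-dumping (Dunmara, 9.2): +21%; total 25% + 21% = 46%. → 46%.
Line B: battery pack → 9.2; rated 250 kW → 9.2.2; industrial → 9.2.2.2. Scheduled 6%. Belmark agreement on 9.1: 9.2.2.2 not covered. → 6%.
Line C: battery pack → 9.2; rated 370 W → 9.2.3; for domestic appliances → 9.2.3.1. Scheduled 32%. Galveny agreement on 9.1.1: 9.2.3.1 not covered. → 32%.
Line D: battery pack → 9.2; rated 250 kW → 9.2.2; for motor vehicles → 9.2.2.1. Scheduled 23%. Kestria agreement on 9.2.2: RVC < 35%; Kestria agreement on 9.2.2.3: 9.2.2.1 not covered. → 23%.
Sum: 46% + 6% + 32% + 23% = 107%.

107%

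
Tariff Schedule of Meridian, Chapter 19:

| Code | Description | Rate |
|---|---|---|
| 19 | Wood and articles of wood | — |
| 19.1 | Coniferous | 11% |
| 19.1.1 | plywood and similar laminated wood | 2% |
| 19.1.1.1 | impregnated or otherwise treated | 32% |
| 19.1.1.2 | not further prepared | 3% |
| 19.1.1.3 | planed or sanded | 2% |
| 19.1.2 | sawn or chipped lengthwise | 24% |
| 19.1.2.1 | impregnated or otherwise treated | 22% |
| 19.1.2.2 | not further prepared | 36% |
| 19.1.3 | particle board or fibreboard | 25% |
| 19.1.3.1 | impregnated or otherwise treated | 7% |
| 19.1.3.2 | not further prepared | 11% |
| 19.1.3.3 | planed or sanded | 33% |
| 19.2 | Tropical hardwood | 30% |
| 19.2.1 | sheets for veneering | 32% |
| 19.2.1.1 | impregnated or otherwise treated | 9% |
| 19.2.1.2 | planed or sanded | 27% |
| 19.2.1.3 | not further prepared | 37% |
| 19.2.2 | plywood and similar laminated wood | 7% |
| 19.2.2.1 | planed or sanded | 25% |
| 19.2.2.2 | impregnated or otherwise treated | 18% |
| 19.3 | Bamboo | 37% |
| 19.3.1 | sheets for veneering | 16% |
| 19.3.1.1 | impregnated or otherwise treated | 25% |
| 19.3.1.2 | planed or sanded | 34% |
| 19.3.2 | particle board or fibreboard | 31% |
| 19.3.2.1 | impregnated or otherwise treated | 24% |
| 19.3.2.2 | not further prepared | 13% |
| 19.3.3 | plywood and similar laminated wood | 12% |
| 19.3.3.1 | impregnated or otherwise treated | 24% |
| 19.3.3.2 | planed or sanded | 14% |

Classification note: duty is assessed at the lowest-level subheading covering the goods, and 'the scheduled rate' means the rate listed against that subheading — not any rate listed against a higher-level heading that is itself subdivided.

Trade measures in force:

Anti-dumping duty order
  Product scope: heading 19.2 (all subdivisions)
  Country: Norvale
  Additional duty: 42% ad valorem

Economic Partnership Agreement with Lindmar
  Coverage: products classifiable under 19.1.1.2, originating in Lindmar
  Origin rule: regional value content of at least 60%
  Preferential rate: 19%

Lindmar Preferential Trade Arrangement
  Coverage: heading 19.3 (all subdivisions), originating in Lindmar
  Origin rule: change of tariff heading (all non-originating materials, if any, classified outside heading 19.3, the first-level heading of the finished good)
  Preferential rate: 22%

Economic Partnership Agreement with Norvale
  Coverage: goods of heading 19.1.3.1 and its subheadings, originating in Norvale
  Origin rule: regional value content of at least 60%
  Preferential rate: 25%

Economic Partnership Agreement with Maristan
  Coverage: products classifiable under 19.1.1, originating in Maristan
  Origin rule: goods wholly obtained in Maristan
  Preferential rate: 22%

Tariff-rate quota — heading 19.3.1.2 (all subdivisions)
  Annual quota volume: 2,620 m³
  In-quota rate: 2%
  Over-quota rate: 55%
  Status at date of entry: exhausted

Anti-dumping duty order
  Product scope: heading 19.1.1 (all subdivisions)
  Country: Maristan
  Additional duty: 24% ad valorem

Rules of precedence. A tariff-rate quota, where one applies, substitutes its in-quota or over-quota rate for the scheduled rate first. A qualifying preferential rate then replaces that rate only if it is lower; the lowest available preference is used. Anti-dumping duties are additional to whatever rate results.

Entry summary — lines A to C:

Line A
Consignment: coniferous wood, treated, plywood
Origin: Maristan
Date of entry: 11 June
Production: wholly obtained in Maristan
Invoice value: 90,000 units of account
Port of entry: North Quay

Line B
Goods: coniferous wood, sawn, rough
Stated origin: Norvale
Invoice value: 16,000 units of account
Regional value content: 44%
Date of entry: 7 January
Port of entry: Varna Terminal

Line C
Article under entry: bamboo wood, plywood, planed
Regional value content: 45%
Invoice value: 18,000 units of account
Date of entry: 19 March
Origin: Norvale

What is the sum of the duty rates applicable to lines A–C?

Line A: coniferous → 19.1; plywood → 19.1.1; treated → 19.1.1.1. Scheduled 32%. Maristan agreement on 19.1.1: wholly obtained → 22% available; preferential 22%; anti-dumping (Maristan, 19.1.1): +24%; total 22% + 24% = 46%. → 46%.
Line B: coniferous → 19.1; sawn → 19.1.2; rough → 19.1.2.2. Scheduled 36%. Norvale agreement on 19.1.3.1: 19.1.2.2 not covered. → 36%.
Line C: bamboo → 19.3; plywood → 19.3.3; planed → 19.3.3.2. Scheduled 14%. Norvale agreement on 19.1.3.1: 19.3.3.2 not covered. → 14%.
Sum: 46% + 36% + 14% = 96%.

96%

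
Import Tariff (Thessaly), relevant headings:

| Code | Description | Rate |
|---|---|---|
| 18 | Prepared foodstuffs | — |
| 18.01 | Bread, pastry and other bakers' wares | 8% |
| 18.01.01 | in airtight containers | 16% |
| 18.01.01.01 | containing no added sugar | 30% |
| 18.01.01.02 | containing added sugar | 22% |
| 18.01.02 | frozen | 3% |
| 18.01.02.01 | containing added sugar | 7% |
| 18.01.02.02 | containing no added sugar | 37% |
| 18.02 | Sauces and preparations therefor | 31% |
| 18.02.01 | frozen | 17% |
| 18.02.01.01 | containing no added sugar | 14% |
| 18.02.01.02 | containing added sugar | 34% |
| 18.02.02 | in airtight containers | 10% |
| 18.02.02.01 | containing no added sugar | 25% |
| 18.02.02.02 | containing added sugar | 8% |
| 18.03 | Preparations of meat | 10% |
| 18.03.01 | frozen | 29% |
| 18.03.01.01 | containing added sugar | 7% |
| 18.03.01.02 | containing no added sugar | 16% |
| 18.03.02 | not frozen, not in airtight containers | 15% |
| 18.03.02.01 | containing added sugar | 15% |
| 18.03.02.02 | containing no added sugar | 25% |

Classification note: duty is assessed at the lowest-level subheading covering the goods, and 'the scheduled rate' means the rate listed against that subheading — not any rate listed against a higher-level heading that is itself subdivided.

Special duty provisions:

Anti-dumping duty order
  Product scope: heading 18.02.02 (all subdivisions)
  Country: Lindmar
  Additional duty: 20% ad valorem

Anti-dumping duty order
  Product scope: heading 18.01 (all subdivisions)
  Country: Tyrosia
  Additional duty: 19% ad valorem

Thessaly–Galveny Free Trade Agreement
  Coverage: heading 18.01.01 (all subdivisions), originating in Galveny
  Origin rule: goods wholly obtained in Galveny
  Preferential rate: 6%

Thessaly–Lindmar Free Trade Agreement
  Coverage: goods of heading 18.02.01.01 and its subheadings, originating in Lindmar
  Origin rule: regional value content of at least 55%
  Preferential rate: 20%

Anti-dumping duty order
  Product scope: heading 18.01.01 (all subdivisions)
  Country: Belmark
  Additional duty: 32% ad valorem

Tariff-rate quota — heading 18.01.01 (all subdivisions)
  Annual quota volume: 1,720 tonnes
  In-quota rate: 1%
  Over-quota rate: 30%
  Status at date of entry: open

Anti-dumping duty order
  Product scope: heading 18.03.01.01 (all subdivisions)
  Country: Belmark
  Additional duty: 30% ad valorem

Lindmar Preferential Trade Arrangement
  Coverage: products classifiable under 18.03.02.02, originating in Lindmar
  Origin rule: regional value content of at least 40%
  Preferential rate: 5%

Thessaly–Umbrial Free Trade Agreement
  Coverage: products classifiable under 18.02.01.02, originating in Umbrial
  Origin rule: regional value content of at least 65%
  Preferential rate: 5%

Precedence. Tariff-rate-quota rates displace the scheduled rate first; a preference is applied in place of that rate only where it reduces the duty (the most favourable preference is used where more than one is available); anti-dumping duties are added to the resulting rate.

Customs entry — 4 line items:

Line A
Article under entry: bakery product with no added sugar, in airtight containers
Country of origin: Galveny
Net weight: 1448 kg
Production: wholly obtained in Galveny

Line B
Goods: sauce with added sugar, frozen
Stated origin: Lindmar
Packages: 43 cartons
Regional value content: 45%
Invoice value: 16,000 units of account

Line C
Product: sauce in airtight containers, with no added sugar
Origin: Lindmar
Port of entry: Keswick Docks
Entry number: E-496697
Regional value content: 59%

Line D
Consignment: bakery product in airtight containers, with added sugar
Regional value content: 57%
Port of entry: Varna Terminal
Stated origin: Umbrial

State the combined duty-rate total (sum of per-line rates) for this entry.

81%

Line A: bakery product → 18.01; in airtight containers → 18.01.01; with no added sugar → 18.01.01.01. Scheduled 30%. quota on 18.01.01 open → in-quota 1%; Galveny agreement on 18.01.01: wholly obtained → 6% available; preference 6% not lower than 1% → no reduction. → 1%.
Line B: sauce → 18.02; frozen → 18.02.01; with added sugar → 18.02.01.02. Scheduled 34%. Lindmar agreement on 18.02.01.01: 18.02.01.02 not covered; Lindmar agreement on 18.03.02.02: 18.02.01.02 not covered. → 34%.
Line C: sauce → 18.02; in airtight containers → 18.02.02; with no added sugar → 18.02.02.01. Scheduled 25%. Lindmar agreement on 18.02.01.01: 18.02.02.01 not covered; Lindmar agreement on 18.03.02.02: 18.02.02.01 not covered; anti-dumping (Lindmar, 18.02.02): +20%; total 25% + 20% = 45%. → 45%.
Line D: bakery product → 18.01; in airtight containers → 18.01.01; with added sugar → 18.01.01.02. Scheduled 22%. quota on 18.01.01 open → in-quota 1%; Umbrial agreement on 18.02.01.02: 18.01.01.02 not covered. → 1%.
Sum: 1% + 34% + 45% + 1% = 81%.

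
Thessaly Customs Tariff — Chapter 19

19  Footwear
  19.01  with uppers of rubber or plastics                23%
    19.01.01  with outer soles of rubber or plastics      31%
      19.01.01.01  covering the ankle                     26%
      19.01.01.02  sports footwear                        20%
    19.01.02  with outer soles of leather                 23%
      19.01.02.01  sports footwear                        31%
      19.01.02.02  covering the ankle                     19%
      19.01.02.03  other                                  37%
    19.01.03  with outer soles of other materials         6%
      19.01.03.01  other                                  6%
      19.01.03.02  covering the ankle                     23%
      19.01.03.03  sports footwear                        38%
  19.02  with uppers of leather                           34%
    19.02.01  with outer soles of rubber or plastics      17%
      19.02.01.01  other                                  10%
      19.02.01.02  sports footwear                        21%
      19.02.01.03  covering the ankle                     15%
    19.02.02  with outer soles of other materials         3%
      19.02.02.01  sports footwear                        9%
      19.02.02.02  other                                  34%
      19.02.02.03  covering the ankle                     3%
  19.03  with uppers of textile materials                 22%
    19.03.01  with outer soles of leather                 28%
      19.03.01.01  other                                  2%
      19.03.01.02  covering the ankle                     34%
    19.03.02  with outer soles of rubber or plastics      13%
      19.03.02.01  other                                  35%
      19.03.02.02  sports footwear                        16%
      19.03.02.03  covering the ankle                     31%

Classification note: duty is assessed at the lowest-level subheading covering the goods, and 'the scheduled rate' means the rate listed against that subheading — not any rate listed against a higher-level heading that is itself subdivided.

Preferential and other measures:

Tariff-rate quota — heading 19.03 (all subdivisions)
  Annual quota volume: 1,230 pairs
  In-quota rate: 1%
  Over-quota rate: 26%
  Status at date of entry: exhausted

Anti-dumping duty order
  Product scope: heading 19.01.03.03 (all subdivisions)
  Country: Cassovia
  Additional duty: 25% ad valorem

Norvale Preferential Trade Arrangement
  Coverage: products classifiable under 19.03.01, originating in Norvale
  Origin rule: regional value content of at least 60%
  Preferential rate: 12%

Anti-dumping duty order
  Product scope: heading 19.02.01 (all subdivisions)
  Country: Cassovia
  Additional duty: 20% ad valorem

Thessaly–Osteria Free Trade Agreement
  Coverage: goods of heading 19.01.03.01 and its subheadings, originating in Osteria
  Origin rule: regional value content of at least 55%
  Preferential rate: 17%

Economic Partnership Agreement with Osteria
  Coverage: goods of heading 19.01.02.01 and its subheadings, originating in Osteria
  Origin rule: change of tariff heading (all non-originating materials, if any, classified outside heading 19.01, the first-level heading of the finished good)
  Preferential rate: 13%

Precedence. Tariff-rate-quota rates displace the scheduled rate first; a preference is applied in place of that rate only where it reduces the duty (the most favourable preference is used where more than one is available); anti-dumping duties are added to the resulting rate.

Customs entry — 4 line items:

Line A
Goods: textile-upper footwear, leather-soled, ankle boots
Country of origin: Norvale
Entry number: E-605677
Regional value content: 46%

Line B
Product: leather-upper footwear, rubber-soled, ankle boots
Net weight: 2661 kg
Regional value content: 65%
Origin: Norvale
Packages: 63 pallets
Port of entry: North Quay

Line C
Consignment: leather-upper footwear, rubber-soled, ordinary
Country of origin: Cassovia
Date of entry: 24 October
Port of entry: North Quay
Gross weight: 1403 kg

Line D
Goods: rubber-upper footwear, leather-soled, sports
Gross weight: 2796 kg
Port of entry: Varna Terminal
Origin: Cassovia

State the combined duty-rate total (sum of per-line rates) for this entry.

Line A: textile-upper → 19.03; leather-soled → 19.03.01; ankle boots → 19.03.01.02. Scheduled 34%. quota on 19.03 exhausted → over-quota 26%; Norvale agreement on 19.03.01: RVC < 60%. → 26%.
Line B: leather-upper → 19.02; rubber-soled → 19.02.01; ankle boots → 19.02.01.03. Scheduled 15%. Norvale agreement on 19.03.01: 19.02.01.03 not covered. → 15%.
Line C: leather-upper → 19.02; rubber-soled → 19.02.01; ordinary → 19.02.01.01. Scheduled 10%. anti-dumping (Cassovia, 19.02.01): +20%; total 10% + 20% = 30%. → 30%.
Line D: rubber-upper → 19.01; leather-soled → 19.01.02; sports → 19.01.02.01. Scheduled 31%. No special measure applies. → 31%.
Sum: 26% + 15% + 30% + 31% = 102%.

102%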